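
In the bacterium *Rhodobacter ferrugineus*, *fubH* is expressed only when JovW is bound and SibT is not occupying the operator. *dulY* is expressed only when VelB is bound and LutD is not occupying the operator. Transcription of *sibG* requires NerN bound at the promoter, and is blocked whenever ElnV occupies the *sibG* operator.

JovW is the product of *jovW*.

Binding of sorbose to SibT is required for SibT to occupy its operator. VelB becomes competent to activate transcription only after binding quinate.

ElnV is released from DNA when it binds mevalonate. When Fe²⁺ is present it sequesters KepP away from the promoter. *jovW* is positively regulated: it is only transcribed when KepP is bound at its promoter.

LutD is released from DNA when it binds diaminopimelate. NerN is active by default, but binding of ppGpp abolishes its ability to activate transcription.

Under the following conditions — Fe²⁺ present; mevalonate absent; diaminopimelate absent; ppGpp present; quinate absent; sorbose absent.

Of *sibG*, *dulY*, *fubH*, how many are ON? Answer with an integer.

0

Mevalonate is absent, so ElnV is active.
ppGpp is present, so NerN is inactive.
With repressor ElnV bound, *sibG* is not transcribed.
→ *sibG* is OFF.
Diaminopimelate is absent, so LutD is active.
Quinate is absent, so VelB is inactive.
With repressor LutD bound, *dulY* is not transcribed.
→ *dulY* is OFF.
Sorbose is absent, so SibT is inactive.
Fe²⁺ is present, so KepP is inactive.
Required activator KepP is absent, so *jovW* is not transcribed.
So JovW is not produced.
Required activator JovW is absent, so *fubH* is not transcribed.
→ *fubH* is OFF.
0 of the 3 genes are transcribed.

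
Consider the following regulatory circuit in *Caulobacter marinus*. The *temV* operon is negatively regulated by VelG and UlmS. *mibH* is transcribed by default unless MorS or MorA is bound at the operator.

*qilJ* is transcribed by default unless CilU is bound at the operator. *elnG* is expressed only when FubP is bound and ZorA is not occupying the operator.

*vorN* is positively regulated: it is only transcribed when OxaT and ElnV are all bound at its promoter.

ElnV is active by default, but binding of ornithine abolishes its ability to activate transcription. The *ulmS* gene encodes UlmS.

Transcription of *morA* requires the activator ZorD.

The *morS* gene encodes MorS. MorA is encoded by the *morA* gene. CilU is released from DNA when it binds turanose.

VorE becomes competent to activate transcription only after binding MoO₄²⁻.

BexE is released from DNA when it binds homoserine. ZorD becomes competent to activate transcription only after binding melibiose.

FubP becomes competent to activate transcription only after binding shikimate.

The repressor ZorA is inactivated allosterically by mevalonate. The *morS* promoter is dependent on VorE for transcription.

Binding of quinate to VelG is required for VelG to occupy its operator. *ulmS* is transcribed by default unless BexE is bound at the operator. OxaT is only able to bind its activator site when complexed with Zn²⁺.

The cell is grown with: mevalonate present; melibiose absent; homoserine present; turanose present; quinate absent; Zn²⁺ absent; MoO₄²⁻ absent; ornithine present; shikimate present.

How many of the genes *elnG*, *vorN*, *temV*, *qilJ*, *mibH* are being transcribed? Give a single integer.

Shikimate is present, so FubP is active.
Mevalonate is present, so ZorA is inactive.
No repressor is bound and FubP is active, so *elnG* is transcribed.
→ *elnG* is ON.
Zn²⁺ is absent, so OxaT is inactive.
Ornithine is present, so ElnV is inactive.
Required activator OxaT is absent, so *vorN* is not transcribed.
→ *vorN* is OFF.
Quinate is absent, so VelG is inactive.
Homoserine is present, so BexE is inactive.
With no repressor bound, *ulmS* is transcribed.
So UlmS is produced and active.
With repressor UlmS bound, *temV* is not transcribed.
→ *temV* is OFF.
Turanose is present, so CilU is inactive.
With no repressor bound, *qilJ* is transcribed.
→ *qilJ* is ON.
MoO₄²⁻ is absent, so VorE is inactive.
Required activator VorE is absent, so *morS* is not transcribed.
So MorS is not produced.
Melibiose is absent, so ZorD is inactive.
Required activator ZorD is absent, so *morA* is not transcribed.
So MorA is not produced.
With no repressor bound, *mibH* is transcribed.
→ *mibH* is ON.
3 of the 5 genes are transcribed.

3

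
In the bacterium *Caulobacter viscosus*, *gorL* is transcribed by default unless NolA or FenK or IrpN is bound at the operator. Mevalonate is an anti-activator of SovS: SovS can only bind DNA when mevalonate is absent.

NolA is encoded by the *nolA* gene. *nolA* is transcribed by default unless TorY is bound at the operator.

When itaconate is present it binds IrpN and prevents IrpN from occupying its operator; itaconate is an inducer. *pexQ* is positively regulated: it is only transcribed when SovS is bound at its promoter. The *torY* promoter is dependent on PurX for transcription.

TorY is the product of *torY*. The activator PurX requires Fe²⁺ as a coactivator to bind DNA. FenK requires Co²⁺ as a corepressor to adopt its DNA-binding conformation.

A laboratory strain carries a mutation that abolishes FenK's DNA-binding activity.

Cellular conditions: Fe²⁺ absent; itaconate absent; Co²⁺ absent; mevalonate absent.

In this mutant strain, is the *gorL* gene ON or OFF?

Fe²⁺ is absent, so PurX is inactive.
Required activator PurX is absent, so *torY* is not transcribed.
So TorY is not produced.
With no repressor bound, *nolA* is transcribed.
So NolA is produced and active.
FenK is non-functional in this strain, so it has no effect.
Itaconate is absent, so IrpN is active.
With repressor NolA bound, *gorL* is not transcribed.

OFF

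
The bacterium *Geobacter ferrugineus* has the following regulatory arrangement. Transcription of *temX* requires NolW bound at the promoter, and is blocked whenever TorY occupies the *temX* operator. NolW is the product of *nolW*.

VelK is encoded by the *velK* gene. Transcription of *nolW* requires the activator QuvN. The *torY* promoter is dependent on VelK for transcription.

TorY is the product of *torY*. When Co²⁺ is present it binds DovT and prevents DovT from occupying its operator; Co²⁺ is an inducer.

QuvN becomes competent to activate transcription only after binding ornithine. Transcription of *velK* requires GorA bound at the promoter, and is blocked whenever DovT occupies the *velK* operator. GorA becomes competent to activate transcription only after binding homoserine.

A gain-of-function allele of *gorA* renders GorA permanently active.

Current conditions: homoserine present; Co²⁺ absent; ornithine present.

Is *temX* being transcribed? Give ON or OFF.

ON

Ornithine is present, so QuvN is active.
No repressor is bound and QuvN is active, so *nolW* is transcribed.
So NolW is produced and active.
Co²⁺ is absent, so DovT is active.
GorA is constitutively active in this strain.
With repressor DovT bound, *velK* is not transcribed.
So VelK is not produced.
Required activator VelK is absent, so *torY* is not transcribed.
So TorY is not produced.
No repressor is bound and NolW is active, so *temX* is transcribed.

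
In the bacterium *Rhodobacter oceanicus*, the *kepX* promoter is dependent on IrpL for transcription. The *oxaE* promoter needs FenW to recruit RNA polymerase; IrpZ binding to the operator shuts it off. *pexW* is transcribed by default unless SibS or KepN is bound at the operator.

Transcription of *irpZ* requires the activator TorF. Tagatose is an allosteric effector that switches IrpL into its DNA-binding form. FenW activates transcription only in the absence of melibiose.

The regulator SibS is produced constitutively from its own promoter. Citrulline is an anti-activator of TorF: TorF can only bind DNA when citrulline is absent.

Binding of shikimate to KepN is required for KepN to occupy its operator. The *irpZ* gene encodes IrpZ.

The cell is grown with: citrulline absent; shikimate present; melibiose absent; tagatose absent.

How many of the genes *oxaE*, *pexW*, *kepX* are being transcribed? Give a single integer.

Melibiose is absent, so FenW is active.
Citrulline is absent, so TorF is active.
No repressor is bound and TorF is active, so *irpZ* is transcribed.
So IrpZ is produced and active.
With repressor IrpZ bound, *oxaE* is not transcribed.
→ *oxaE* is OFF.
SibS is produced constitutively and is active.
Shikimate is present, so KepN is active.
With repressor SibS bound, *pexW* is not transcribed.
→ *pexW* is OFF.
Tagatose is absent, so IrpL is inactive.
Required activator IrpL is absent, so *kepX* is not transcribed.
→ *kepX* is OFF.
0 of the 3 genes are transcribed.

0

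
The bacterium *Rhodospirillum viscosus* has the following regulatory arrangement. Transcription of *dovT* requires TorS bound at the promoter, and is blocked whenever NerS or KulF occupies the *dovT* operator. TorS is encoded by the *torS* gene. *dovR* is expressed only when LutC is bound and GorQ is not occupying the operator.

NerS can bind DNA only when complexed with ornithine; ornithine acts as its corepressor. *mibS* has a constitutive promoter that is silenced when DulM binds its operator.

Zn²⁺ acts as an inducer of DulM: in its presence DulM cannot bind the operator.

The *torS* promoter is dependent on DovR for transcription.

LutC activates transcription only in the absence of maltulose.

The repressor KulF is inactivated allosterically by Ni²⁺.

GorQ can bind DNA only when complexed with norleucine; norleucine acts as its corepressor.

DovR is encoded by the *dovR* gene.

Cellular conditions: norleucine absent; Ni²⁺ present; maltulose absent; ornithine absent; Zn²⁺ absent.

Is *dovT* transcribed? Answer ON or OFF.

Maltulose is absent, so LutC is active.
Norleucine is absent, so GorQ is inactive.
No repressor is bound and LutC is active, so *dovR* is transcribed.
So DovR is produced and active.
No repressor is bound and DovR is active, so *torS* is transcribed.
So TorS is produced and active.
Ornithine is absent, so NerS is inactive.
Ni²⁺ is present, so KulF is inactive.
No repressor is bound and TorS is active, so *dovT* is transcribed.

ON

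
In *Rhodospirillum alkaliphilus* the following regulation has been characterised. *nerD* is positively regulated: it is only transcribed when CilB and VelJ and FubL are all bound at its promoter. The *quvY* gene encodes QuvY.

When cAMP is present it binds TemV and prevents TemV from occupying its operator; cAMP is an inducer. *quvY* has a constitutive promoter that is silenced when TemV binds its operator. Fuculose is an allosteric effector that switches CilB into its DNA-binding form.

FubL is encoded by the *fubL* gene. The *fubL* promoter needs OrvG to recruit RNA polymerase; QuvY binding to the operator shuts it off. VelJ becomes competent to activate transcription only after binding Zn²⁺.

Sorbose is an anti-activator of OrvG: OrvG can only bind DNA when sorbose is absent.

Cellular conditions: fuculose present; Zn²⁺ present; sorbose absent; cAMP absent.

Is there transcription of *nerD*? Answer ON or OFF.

ON

Fuculose is present, so CilB is active.
Zn²⁺ is present, so VelJ is active.
Sorbose is absent, so OrvG is active.
cAMP is absent, so TemV is active.
With repressor TemV bound, *quvY* is not transcribed.
So QuvY is not produced.
No repressor is bound and OrvG is active, so *fubL* is transcribed.
So FubL is produced and active.
No repressor is bound and CilB and VelJ and FubL are active, so *nerD* is transcribed.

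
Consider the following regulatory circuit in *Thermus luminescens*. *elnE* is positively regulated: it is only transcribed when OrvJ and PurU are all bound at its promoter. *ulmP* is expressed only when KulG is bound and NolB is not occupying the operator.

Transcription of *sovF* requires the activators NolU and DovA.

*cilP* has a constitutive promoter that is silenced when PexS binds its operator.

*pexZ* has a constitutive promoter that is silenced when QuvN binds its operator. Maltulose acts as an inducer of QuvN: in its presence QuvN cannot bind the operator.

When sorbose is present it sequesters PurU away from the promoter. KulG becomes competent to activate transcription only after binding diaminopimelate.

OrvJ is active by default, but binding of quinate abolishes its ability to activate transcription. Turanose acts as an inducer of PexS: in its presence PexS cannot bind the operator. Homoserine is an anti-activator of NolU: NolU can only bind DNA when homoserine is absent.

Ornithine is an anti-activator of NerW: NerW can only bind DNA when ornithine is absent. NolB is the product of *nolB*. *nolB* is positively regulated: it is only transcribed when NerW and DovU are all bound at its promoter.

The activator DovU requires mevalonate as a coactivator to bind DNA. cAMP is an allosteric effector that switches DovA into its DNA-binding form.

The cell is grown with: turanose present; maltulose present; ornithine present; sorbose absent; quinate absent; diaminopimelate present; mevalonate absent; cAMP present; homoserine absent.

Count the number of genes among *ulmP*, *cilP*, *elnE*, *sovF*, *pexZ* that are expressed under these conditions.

5

Ornithine is present, so NerW is inactive.
Mevalonate is absent, so DovU is inactive.
Required activator NerW is absent, so *nolB* is not transcribed.
So NolB is not produced.
Diaminopimelate is present, so KulG is active.
No repressor is bound and KulG is active, so *ulmP* is transcribed.
→ *ulmP* is ON.
Turanose is present, so PexS is inactive.
With no repressor bound, *cilP* is transcribed.
→ *cilP* is ON.
Quinate is absent, so OrvJ is active.
Sorbose is absent, so PurU is active.
No repressor is bound and OrvJ and PurU are active, so *elnE* is transcribed.
→ *elnE* is ON.
Homoserine is absent, so NolU is active.
cAMP is present, so DovA is active.
No repressor is bound and NolU and DovA are active, so *sovF* is transcribed.
→ *sovF* is ON.
Maltulose is present, so QuvN is inactive.
With no repressor bound, *pexZ* is transcribed.
→ *pexZ* is ON.
5 of the 5 genes are transcribed.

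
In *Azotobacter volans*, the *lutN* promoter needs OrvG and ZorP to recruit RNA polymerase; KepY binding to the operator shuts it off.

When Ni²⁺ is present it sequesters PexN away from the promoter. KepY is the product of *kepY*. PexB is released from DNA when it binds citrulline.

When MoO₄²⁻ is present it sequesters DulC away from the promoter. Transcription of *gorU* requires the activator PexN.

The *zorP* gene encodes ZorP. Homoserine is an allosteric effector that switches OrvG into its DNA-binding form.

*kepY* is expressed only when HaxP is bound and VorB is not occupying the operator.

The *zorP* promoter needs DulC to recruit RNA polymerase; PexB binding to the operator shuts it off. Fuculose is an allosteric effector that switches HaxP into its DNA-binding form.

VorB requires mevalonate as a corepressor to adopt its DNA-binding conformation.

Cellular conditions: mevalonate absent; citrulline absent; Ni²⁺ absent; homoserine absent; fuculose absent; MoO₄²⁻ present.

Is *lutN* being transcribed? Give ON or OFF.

Homoserine is absent, so OrvG is inactive.
Mevalonate is absent, so VorB is inactive.
Fuculose is absent, so HaxP is inactive.
Required activator HaxP is absent, so *kepY* is not transcribed.
So KepY is not produced.
Citrulline is absent, so PexB is active.
MoO₄²⁻ is present, so DulC is inactive.
With repressor PexB bound, *zorP* is not transcribed.
So ZorP is not produced.
Required activator OrvG is absent, so *lutN* is not transcribed.

OFF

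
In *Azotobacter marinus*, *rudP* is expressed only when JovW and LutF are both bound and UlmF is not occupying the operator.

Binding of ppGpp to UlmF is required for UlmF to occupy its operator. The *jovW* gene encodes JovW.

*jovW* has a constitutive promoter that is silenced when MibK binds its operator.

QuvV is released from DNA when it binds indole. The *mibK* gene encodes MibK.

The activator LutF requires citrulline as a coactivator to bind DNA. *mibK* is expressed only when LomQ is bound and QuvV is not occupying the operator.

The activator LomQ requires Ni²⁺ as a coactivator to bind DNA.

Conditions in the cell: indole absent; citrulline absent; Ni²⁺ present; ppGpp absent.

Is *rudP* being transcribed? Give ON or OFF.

OFF

Indole is absent, so QuvV is active.
Ni²⁺ is present, so LomQ is active.
With repressor QuvV bound, *mibK* is not transcribed.
So MibK is not produced.
With no repressor bound, *jovW* is transcribed.
So JovW is produced and active.
ppGpp is absent, so UlmF is inactive.
Citrulline is absent, so LutF is inactive.
Required activator LutF is absent, so *rudP* is not transcribed.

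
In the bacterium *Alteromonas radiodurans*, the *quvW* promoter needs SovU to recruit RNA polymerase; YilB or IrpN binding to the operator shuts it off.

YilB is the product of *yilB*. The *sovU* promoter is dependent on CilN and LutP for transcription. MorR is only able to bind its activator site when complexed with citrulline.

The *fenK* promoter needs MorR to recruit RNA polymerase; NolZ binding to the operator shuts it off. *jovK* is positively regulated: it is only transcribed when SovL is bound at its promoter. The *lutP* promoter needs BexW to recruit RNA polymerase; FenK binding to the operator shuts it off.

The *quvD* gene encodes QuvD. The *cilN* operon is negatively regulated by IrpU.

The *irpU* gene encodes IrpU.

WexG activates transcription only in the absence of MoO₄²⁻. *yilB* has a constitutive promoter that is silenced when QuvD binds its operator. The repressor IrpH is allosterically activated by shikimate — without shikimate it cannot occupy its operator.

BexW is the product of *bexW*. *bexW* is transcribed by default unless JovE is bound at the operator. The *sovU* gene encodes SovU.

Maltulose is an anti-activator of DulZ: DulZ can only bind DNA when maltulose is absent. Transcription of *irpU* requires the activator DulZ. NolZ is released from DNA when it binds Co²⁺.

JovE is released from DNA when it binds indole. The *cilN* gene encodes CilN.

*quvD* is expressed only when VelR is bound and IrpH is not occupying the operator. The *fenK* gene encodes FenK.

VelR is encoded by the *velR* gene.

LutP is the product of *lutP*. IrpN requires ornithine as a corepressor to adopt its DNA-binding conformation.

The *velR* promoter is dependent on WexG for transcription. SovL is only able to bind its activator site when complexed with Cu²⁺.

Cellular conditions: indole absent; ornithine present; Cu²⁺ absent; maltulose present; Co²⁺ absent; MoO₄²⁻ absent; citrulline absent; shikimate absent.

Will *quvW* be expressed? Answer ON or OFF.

MoO₄²⁻ is absent, so WexG is active.
No repressor is bound and WexG is active, so *velR* is transcribed.
So VelR is produced and active.
Shikimate is absent, so IrpH is inactive.
No repressor is bound and VelR is active, so *quvD* is transcribed.
So QuvD is produced and active.
With repressor QuvD bound, *yilB* is not transcribed.
So YilB is not produced.
Maltulose is present, so DulZ is inactive.
Required activator DulZ is absent, so *irpU* is not transcribed.
So IrpU is not produced.
With no repressor bound, *cilN* is transcribed.
So CilN is produced and active.
Citrulline is absent, so MorR is inactive.
Co²⁺ is absent, so NolZ is active.
With repressor NolZ bound, *fenK* is not transcribed.
So FenK is not produced.
Indole is absent, so JovE is active.
With repressor JovE bound, *bexW* is not transcribed.
So BexW is not produced.
Required activator BexW is absent, so *lutP* is not transcribed.
So LutP is not produced.
Required activator LutP is absent, so *sovU* is not transcribed.
So SovU is not produced.
Ornithine is present, so IrpN is active.
With repressor IrpN bound, *quvW* is not transcribed.

OFF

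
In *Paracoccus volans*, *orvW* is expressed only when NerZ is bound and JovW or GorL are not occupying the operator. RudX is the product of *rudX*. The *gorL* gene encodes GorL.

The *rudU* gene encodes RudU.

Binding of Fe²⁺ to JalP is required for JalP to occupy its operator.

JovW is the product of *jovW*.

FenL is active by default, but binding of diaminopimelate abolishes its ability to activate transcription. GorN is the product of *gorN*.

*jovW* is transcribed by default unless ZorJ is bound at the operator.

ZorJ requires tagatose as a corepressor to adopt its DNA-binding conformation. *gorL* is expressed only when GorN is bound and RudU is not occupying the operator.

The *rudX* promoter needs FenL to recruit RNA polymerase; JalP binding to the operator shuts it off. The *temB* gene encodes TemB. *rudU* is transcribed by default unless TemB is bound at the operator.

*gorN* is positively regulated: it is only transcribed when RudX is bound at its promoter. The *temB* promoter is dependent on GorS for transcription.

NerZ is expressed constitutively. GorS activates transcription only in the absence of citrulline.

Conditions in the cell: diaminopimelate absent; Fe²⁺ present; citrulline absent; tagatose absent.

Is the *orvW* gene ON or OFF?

OFF

NerZ is produced constitutively and is active.
Tagatose is absent, so ZorJ is inactive.
With no repressor bound, *jovW* is transcribed.
So JovW is produced and active.
Citrulline is absent, so GorS is active.
No repressor is bound and GorS is active, so *temB* is transcribed.
So TemB is produced and active.
With repressor TemB bound, *rudU* is not transcribed.
So RudU is not produced.
Diaminopimelate is absent, so FenL is active.
Fe²⁺ is present, so JalP is active.
With repressor JalP bound, *rudX* is not transcribed.
So RudX is not produced.
Required activator RudX is absent, so *gorN* is not transcribed.
So GorN is not produced.
Required activator GorN is absent, so *gorL* is not transcribed.
So GorL is not produced.
With repressor JovW bound, *orvW* is not transcribed.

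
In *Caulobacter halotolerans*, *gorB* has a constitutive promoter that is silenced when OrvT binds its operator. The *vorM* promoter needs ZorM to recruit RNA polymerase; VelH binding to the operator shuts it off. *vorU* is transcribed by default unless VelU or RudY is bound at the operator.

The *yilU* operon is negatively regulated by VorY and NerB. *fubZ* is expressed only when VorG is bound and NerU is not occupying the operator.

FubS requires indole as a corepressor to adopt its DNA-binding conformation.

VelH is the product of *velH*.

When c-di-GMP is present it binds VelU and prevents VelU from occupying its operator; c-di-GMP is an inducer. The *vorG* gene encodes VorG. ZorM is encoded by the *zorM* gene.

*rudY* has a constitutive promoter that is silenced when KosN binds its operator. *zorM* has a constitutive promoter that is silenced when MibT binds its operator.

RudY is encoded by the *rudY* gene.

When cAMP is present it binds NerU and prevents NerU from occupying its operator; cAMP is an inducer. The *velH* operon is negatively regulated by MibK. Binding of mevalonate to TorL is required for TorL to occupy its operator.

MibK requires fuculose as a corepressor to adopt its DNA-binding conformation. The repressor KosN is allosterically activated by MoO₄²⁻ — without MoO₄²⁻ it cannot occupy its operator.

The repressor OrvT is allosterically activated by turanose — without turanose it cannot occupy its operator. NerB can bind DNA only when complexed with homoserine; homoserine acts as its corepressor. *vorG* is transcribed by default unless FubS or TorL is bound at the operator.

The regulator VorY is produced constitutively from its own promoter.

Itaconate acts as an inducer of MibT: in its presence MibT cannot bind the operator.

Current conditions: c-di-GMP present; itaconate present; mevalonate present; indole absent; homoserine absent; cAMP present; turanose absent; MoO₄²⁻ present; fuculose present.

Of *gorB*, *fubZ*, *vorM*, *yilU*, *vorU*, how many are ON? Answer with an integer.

3

Turanose is absent, so OrvT is inactive.
With no repressor bound, *gorB* is transcribed.
→ *gorB* is ON.
Indole is absent, so FubS is inactive.
Mevalonate is present, so TorL is active.
With repressor TorL bound, *vorG* is not transcribed.
So VorG is not produced.
cAMP is present, so NerU is inactive.
Required activator VorG is absent, so *fubZ* is not transcribed.
→ *fubZ* is OFF.
Fuculose is present, so MibK is active.
With repressor MibK bound, *velH* is not transcribed.
So VelH is not produced.
Itaconate is present, so MibT is inactive.
With no repressor bound, *zorM* is transcribed.
So ZorM is produced and active.
No repressor is bound and ZorM is active, so *vorM* is transcribed.
→ *vorM* is ON.
VorY is produced constitutively and is active.
Homoserine is absent, so NerB is inactive.
With repressor VorY bound, *yilU* is not transcribed.
→ *yilU* is OFF.
c-di-GMP is present, so VelU is inactive.
MoO₄²⁻ is present, so KosN is active.
With repressor KosN bound, *rudY* is not transcribed.
So RudY is not produced.
With no repressor bound, *vorU* is transcribed.
→ *vorU* is ON.
3 of the 5 genes are transcribed.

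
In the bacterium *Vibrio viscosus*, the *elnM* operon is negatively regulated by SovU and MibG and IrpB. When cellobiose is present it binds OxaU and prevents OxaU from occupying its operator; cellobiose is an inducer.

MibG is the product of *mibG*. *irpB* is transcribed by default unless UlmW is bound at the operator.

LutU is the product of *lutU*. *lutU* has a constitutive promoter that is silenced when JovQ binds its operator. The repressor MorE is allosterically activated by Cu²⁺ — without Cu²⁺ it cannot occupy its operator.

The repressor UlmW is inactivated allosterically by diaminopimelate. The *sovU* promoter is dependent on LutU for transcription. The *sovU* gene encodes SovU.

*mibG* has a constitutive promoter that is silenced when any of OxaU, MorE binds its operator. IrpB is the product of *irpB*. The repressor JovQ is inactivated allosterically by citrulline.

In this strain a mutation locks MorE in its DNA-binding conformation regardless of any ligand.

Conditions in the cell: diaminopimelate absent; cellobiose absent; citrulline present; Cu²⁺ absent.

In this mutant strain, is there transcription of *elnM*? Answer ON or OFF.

Citrulline is present, so JovQ is inactive.
With no repressor bound, *lutU* is transcribed.
So LutU is produced and active.
No repressor is bound and LutU is active, so *sovU* is transcribed.
So SovU is produced and active.
Cellobiose is absent, so OxaU is active.
MorE is constitutively active in this strain.
With repressor OxaU bound, *mibG* is not transcribed.
So MibG is not produced.
Diaminopimelate is absent, so UlmW is active.
With repressor UlmW bound, *irpB* is not transcribed.
So IrpB is not produced.
With repressor SovU bound, *elnM* is not transcribed.

OFF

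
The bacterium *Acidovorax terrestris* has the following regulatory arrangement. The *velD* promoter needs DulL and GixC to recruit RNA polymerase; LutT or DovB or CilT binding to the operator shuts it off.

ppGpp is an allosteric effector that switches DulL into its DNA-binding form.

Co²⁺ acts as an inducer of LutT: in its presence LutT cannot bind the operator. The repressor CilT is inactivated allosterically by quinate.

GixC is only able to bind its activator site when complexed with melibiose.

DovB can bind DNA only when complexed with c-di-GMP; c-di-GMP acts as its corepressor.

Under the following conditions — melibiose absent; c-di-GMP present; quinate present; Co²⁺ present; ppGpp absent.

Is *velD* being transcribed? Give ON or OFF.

ppGpp is absent, so DulL is inactive.
Co²⁺ is present, so LutT is inactive.
Melibiose is absent, so GixC is inactive.
c-di-GMP is present, so DovB is active.
Quinate is present, so CilT is inactive.
With repressor DovB bound, *velD* is not transcribed.

OFF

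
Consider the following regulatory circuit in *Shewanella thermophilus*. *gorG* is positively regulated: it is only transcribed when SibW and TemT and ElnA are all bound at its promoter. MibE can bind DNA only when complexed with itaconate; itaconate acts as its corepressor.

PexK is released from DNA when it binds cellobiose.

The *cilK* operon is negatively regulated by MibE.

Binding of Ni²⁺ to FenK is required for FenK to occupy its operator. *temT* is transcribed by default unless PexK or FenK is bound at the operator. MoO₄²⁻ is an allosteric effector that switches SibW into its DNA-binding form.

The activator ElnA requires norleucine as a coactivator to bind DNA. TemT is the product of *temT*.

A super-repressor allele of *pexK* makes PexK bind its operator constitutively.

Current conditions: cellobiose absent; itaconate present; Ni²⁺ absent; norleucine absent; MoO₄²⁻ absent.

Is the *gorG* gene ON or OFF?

MoO₄²⁻ is absent, so SibW is inactive.
PexK is constitutively active in this strain.
Ni²⁺ is absent, so FenK is inactive.
With repressor PexK bound, *temT* is not transcribed.
So TemT is not produced.
Norleucine is absent, so ElnA is inactive.
Required activator SibW is absent, so *gorG* is not transcribed.

OFF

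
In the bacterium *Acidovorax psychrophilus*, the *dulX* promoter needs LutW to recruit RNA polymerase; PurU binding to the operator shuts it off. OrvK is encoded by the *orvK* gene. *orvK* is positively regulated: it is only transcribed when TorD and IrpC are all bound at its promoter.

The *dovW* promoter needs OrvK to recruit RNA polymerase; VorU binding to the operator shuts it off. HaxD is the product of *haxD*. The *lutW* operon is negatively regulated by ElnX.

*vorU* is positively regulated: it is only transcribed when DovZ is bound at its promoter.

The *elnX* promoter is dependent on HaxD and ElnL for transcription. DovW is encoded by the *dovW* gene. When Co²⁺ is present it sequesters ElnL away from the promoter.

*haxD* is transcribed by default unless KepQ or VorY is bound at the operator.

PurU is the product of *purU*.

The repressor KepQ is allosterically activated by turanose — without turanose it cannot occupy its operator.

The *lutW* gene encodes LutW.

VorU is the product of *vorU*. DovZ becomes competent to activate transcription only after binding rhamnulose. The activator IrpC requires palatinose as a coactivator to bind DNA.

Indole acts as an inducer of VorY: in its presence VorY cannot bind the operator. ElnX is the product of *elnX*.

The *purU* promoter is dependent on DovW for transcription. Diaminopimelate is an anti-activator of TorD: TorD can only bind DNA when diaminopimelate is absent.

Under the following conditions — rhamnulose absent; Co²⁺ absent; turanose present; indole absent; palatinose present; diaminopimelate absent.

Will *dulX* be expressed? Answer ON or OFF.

Diaminopimelate is absent, so TorD is active.
Palatinose is present, so IrpC is active.
No repressor is bound and TorD and IrpC are active, so *orvK* is transcribed.
So OrvK is produced and active.
Rhamnulose is absent, so DovZ is inactive.
Required activator DovZ is absent, so *vorU* is not transcribed.
So VorU is not produced.
No repressor is bound and OrvK is active, so *dovW* is transcribed.
So DovW is produced and active.
No repressor is bound and DovW is active, so *purU* is transcribed.
So PurU is produced and active.
Turanose is present, so KepQ is active.
Indole is absent, so VorY is active.
With repressor KepQ bound, *haxD* is not transcribed.
So HaxD is not produced.
Co²⁺ is absent, so ElnL is active.
Required activator HaxD is absent, so *elnX* is not transcribed.
So ElnX is not produced.
With no repressor bound, *lutW* is transcribed.
So LutW is produced and active.
With repressor PurU bound, *dulX* is not transcribed.

OFF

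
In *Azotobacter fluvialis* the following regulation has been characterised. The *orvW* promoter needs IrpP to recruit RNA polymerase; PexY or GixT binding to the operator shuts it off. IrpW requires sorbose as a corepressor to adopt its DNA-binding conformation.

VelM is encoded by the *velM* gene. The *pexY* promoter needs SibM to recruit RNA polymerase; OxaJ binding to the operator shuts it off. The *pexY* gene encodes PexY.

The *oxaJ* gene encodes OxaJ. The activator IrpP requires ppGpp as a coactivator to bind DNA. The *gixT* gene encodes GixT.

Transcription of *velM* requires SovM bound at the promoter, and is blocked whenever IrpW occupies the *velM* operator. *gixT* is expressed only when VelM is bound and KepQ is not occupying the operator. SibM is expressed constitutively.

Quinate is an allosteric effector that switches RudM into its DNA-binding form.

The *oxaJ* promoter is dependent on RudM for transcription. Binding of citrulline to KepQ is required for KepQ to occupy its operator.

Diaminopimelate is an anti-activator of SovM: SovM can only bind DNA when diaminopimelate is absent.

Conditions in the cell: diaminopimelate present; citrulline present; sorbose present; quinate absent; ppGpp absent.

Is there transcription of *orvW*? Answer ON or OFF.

SibM is produced constitutively and is active.
Quinate is absent, so RudM is inactive.
Required activator RudM is absent, so *oxaJ* is not transcribed.
So OxaJ is not produced.
No repressor is bound and SibM is active, so *pexY* is transcribed.
So PexY is produced and active.
Citrulline is present, so KepQ is active.
Sorbose is present, so IrpW is active.
Diaminopimelate is present, so SovM is inactive.
With repressor IrpW bound, *velM* is not transcribed.
So VelM is not produced.
With repressor KepQ bound, *gixT* is not transcribed.
So GixT is not produced.
ppGpp is absent, so IrpP is inactive.
With repressor PexY bound, *orvW* is not transcribed.

OFF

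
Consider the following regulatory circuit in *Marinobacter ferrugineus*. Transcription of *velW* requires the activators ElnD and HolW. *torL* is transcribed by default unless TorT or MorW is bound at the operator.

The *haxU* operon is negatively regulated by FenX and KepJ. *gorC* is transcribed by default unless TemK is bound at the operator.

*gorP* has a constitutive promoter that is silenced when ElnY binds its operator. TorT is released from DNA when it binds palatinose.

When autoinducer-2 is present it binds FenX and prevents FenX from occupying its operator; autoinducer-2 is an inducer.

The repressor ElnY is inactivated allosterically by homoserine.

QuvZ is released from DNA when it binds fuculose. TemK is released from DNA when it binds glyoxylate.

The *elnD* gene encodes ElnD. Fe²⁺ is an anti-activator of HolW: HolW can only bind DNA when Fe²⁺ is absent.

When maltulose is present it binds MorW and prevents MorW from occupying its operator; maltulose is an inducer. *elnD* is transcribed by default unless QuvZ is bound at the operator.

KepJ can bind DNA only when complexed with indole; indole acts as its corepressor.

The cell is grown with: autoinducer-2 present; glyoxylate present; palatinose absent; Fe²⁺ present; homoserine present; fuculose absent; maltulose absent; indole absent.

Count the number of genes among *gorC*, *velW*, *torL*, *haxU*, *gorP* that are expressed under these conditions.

3

Glyoxylate is present, so TemK is inactive.
With no repressor bound, *gorC* is transcribed.
→ *gorC* is ON.
Fuculose is absent, so QuvZ is active.
With repressor QuvZ bound, *elnD* is not transcribed.
So ElnD is not produced.
Fe²⁺ is present, so HolW is inactive.
Required activator ElnD is absent, so *velW* is not transcribed.
→ *velW* is OFF.
Palatinose is absent, so TorT is active.
Maltulose is absent, so MorW is active.
With repressor TorT bound, *torL* is not transcribed.
→ *torL* is OFF.
Autoinducer-2 is present, so FenX is inactive.
Indole is absent, so KepJ is inactive.
With no repressor bound, *haxU* is transcribed.
→ *haxU* is ON.
Homoserine is present, so ElnY is inactive.
With no repressor bound, *gorP* is transcribed.
→ *gorP* is ON.
3 of the 5 genes are transcribed.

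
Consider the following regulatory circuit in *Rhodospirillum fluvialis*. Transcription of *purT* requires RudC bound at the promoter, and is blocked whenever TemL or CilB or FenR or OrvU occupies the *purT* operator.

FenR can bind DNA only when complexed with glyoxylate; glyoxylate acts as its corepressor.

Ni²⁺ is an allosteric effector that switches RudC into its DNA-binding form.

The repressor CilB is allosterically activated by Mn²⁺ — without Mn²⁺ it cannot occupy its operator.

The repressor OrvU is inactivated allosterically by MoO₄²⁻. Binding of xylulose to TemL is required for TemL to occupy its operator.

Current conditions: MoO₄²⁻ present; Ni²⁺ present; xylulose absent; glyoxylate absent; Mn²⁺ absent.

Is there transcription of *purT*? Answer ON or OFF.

Xylulose is absent, so TemL is inactive.
Mn²⁺ is absent, so CilB is inactive.
Glyoxylate is absent, so FenR is inactive.
MoO₄²⁻ is present, so OrvU is inactive.
Ni²⁺ is present, so RudC is active.
No repressor is bound and RudC is active, so *purT* is transcribed.

ON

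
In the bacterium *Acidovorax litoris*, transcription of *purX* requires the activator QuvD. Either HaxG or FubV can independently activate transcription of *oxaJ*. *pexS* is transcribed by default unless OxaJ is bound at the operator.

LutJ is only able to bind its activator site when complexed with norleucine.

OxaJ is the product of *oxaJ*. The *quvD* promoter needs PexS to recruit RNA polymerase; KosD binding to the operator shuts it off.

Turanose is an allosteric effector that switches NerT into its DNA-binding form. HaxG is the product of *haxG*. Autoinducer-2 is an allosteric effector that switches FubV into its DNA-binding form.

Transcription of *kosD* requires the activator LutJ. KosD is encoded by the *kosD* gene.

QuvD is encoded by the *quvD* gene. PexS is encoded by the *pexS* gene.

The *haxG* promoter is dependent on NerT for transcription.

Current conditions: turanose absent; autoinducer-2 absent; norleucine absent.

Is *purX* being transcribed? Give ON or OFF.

ON

Turanose is absent, so NerT is inactive.
Required activator NerT is absent, so *haxG* is not transcribed.
So HaxG is not produced.
Autoinducer-2 is absent, so FubV is inactive.
No activator is available at the *oxaJ* promoter, so *oxaJ* is not transcribed.
So OxaJ is not produced.
With no repressor bound, *pexS* is transcribed.
So PexS is produced and active.
Norleucine is absent, so LutJ is inactive.
Required activator LutJ is absent, so *kosD* is not transcribed.
So KosD is not produced.
No repressor is bound and PexS is active, so *quvD* is transcribed.
So QuvD is produced and active.
No repressor is bound and QuvD is active, so *purX* is transcribed.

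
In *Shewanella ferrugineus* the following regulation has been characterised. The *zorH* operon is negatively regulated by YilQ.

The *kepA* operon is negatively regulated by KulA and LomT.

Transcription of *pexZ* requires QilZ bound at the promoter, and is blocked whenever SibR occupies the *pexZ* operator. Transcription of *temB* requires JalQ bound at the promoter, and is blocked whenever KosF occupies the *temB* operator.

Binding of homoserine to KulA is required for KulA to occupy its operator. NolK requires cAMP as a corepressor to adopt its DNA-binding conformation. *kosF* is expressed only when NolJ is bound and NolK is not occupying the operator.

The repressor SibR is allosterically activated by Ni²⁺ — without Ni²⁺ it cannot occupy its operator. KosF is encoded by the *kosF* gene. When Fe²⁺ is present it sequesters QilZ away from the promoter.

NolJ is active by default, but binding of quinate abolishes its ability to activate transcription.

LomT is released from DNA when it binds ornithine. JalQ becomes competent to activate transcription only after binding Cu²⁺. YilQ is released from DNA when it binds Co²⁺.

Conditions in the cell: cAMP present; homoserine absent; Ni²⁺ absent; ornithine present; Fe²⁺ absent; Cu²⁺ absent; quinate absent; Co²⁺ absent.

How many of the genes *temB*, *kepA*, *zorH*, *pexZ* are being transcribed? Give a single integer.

2

Cu²⁺ is absent, so JalQ is inactive.
cAMP is present, so NolK is active.
Quinate is absent, so NolJ is active.
With repressor NolK bound, *kosF* is not transcribed.
So KosF is not produced.
Required activator JalQ is absent, so *temB* is not transcribed.
→ *temB* is OFF.
Homoserine is absent, so KulA is inactive.
Ornithine is present, so LomT is inactive.
With no repressor bound, *kepA* is transcribed.
→ *kepA* is ON.
Co²⁺ is absent, so YilQ is active.
With repressor YilQ bound, *zorH* is not transcribed.
→ *zorH* is OFF.
Ni²⁺ is absent, so SibR is inactive.
Fe²⁺ is absent, so QilZ is active.
No repressor is bound and QilZ is active, so *pexZ* is transcribed.
→ *pexZ* is ON.
2 of the 4 genes are transcribed.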